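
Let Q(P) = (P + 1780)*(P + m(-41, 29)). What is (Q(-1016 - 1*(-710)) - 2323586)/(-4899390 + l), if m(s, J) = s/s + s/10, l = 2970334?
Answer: 13895997/9645280 ≈ 1.4407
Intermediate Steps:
m(s, J) = 1 + s/10 (m(s, J) = 1 + s*(1/10) = 1 + s/10)
Q(P) = (1780 + P)*(-31/10 + P) (Q(P) = (P + 1780)*(P + (1 + (1/10)*(-41))) = (1780 + P)*(P + (1 - 41/10)) = (1780 + P)*(P - 31/10) = (1780 + P)*(-31/10 + P))
(Q(-1016 - 1*(-710)) - 2323586)/(-4899390 + l) = ((-5518 + (-1016 - 1*(-710))**2 + 17769*(-1016 - 1*(-710))/10) - 2323586)/(-4899390 + 2970334) = ((-5518 + (-1016 + 710)**2 + 17769*(-1016 + 710)/10) - 2323586)/(-1929056) = ((-5518 + (-306)**2 + (17769/10)*(-306)) - 2323586)*(-1/1929056) = ((-5518 + 93636 - 2718657/5) - 2323586)*(-1/1929056) = (-2278067/5 - 2323586)*(-1/1929056) = -13895997/5*(-1/1929056) = 13895997/9645280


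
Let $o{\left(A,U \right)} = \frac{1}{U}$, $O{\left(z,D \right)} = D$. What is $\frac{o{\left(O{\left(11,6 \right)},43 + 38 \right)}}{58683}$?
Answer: $\frac{1}{4753323} \approx 2.1038 \cdot 10^{-7}$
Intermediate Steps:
$\frac{o{\left(O{\left(11,6 \right)},43 + 38 \right)}}{58683} = \frac{1}{\left(43 + 38\right) 58683} = \frac{1}{81} \cdot \frac{1}{58683} = \frac{1}{4753323}$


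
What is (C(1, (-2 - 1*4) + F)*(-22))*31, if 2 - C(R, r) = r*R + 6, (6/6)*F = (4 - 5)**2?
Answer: -682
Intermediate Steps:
F = 1 (F = (4 - 5)**2 = (-1)**2 = 1)
C(R, r) = -4 - R*r (C(R, r) = 2 - (r*R + 6) = 2 - (R*r + 6) = 2 - (6 + R*r) = 2 + (-6 - R*r) = -4 - R*r)
(C(1, (-2 - 1*4) + F)*(-22))*31 = ((-4 - 1*1*((-2 - 1*4) + 1))*(-22))*31 = ((-4 - 1*1*((-2 - 4) + 1))*(-22))*31 = ((-4 - 1*1*(-6 + 1))*(-22))*31 = ((-4 - 1*1*(-5))*(-22))*31 = ((-4 + 5)*(-22))*31 = (1*(-22))*31 = -22*31 = -682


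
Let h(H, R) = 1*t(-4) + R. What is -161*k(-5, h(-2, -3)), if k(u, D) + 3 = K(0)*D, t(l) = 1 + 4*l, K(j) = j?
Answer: 483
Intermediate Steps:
h(H, R) = -15 + R (h(H, R) = 1*(1 + 4*(-4)) + R = 1*(1 - 16) + R = 1*(-15) + R = -15 + R)
k(u, D) = -3 (k(u, D) = -3 + 0*D = -3 + 0 = -3)
-161*k(-5, h(-2, -3)) = -161*(-3) = 483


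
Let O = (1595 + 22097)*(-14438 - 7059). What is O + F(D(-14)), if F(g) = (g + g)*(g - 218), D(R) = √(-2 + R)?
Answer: -509306956 - 1744*I ≈ -5.0931e+8 - 1744.0*I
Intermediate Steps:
O = -509306924 (O = 23692*(-21497) = -509306924)
F(g) = 2*g*(-218 + g) (F(g) = (2*g)*(-218 + g) = 2*g*(-218 + g))
O + F(D(-14)) = -509306924 + 2*√(-2 - 14)*(-218 + √(-2 - 14)) = -509306924 + 2*√(-16)*(-218 + √(-16)) = -509306924 + 2*(4*I)*(-218 + 4*I) = -509306924 + 8*I*(-218 + 4*I)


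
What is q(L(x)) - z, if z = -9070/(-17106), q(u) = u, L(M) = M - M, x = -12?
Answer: -4535/8553 ≈ -0.53022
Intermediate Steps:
L(M) = 0
z = 4535/8553 (z = -9070*(-1/17106) = 4535/8553 ≈ 0.53022)
q(L(x)) - z = 0 - 1*4535/8553 = 0 - 4535/8553 = -4535/8553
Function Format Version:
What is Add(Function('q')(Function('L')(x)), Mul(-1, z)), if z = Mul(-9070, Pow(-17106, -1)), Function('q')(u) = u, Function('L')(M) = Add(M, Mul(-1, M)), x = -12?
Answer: Rational(-4535, 8553) ≈ -0.53022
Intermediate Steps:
Function('L')(M) = 0
z = Rational(4535, 8553) (z = Mul(-9070, Rational(-1, 17106)) = Rational(4535, 8553) ≈ 0.53022)
Add(Function('q')(Function('L')(x)), Mul(-1, z)) = Add(0, Mul(-1, Rational(4535, 8553))) = Add(0, Rational(-4535, 8553)) = Rational(-4535, 8553)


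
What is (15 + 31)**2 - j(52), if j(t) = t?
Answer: 2064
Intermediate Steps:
(15 + 31)**2 - j(52) = (15 + 31)**2 - 1*52 = 46**2 - 52 = 2116 - 52 = 2064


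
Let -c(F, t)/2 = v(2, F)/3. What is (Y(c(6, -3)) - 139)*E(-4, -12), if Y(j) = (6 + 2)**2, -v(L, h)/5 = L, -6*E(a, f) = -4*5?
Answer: -250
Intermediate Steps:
E(a, f) = 10/3 (E(a, f) = -(-2)*5/3 = -1/6*(-20) = 10/3)
v(L, h) = -5*L
c(F, t) = 20/3 (c(F, t) = -2*(-5*2)/3 = -(-20)/3 = -2*(-10/3) = 20/3)
Y(j) = 64 (Y(j) = 8**2 = 64)
(Y(c(6, -3)) - 139)*E(-4, -12) = (64 - 139)*(10/3) = -75*10/3 = -250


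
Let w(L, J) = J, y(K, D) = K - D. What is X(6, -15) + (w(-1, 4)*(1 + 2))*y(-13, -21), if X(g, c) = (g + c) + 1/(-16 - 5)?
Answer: 1826/21 ≈ 86.952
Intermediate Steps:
X(g, c) = -1/21 + c + g (X(g, c) = (c + g) + 1/(-21) = (c + g) - 1/21 = -1/21 + c + g)
X(6, -15) + (w(-1, 4)*(1 + 2))*y(-13, -21) = (-1/21 - 15 + 6) + (4*(1 + 2))*(-13 - 1*(-21)) = -190/21 + (4*3)*(-13 + 21) = -190/21 + 12*8 = -190/21 + 96 = 1826/21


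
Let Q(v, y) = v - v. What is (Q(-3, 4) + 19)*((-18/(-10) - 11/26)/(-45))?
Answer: -3401/5850 ≈ -0.58137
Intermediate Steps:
Q(v, y) = 0
(Q(-3, 4) + 19)*((-18/(-10) - 11/26)/(-45)) = (0 + 19)*((-18/(-10) - 11/26)/(-45)) = 19*((-18*(-⅒) - 11*1/26)*(-1/45)) = 19*((9/5 - 11/26)*(-1/45)) = 19*((179/130)*(-1/45)) = 19*(-179/5850) = -3401/5850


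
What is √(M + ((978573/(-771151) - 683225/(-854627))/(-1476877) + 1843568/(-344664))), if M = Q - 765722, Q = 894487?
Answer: √25157638979442745002227240682486968989479417722947/13978000273974474119169 ≈ 358.83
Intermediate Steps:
M = 128765 (M = 894487 - 765722 = 128765)
√(M + ((978573/(-771151) - 683225/(-854627))/(-1476877) + 1843568/(-344664))) = √(128765 + ((978573/(-771151) - 683225/(-854627))/(-1476877) + 1843568/(-344664))) = √(128765 + ((978573*(-1/771151) - 683225*(-1/854627))*(-1/1476877) + 1843568*(-1/344664))) = √(128765 + ((-978573/771151 + 683225/854627)*(-1/1476877) - 230446/43083)) = √(128765 + (-309445265296/659046465677*(-1/1476877) - 230446/43083)) = √(128765 + (309445265296/973330567089650729 - 230446/43083)) = √(128765 - 224300122531711287147566/41934000821923422357507) = √(5399407315712437768577241289/41934000821923422357507) = √25157638979442745002227240682486968989479417722947/13978000273974474119169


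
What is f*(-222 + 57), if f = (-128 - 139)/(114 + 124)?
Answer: 44055/238 ≈ 185.10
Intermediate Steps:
f = -267/238 ≈ -1.1218
f*(-222 + 57) = -267*(-222 + 57)/238 = -267/238*(-165) = 44055/238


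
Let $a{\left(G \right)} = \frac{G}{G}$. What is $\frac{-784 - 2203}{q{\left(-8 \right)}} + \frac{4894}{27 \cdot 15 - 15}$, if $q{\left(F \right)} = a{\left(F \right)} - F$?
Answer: $- \frac{186814}{585} \approx -319.34$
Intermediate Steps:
$a{\left(G \right)} = 1$
$q{\left(F \right)} = 1 - F$
$\frac{-784 - 2203}{q{\left(-8 \right)}} + \frac{4894}{27 \cdot 15 - 15} = \frac{-784 - 2203}{1 - -8} + \frac{4894}{27 \cdot 15 - 15} = \frac{-784 - 2203}{1 + 8} + \frac{4894}{405 - 15} = - \frac{2987}{9} + \frac{4894}{390} = \left(-2987\right) \frac{1}{9} + 4894 \cdot \frac{1}{390} = - \frac{2987}{9} + \frac{2447}{195} = - \frac{186814}{585}$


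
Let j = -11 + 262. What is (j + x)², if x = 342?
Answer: 351649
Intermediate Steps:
j = 251
(j + x)² = (251 + 342)² = 593² = 351649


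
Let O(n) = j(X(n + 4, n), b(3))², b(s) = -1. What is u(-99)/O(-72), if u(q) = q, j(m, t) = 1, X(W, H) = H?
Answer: -99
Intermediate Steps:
O(n) = 1 (O(n) = 1² = 1)
u(-99)/O(-72) = -99/1 = -99*1 = -99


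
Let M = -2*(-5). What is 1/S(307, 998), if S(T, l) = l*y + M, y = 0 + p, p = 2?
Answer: 1/2006 ≈ 0.00049850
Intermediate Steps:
y = 2 (y = 0 + 2 = 2)
M = 10
S(T, l) = 10 + 2*l (S(T, l) = l*2 + 10 = 2*l + 10 = 10 + 2*l)
1/S(307, 998) = 1/(10 + 2*998) = 1/(10 + 1996) = 1/2006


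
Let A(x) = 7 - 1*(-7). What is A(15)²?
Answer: 196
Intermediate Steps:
A(x) = 14 (A(x) = 7 + 7 = 14)
A(15)² = 14² = 196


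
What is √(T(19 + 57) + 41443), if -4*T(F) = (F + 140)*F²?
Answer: I*√270461 ≈ 520.06*I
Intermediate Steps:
T(F) = -F²*(140 + F)/4 (T(F) = -(F + 140)*F²/4 = -(140 + F)*F²/4 = -F²*(140 + F)/4)
√(T(19 + 57) + 41443) = √((19 + 57)²*(-140 - (19 + 57))/4 + 41443) = √((¼)*76²*(-140 - 1*76) + 41443) = √((¼)*5776*(-140 - 76) + 41443) = √((¼)*5776*(-216) + 41443) = √(-311904 + 41443) = √(-270461) = I*√270461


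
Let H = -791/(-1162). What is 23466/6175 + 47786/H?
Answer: 48985690958/697775 ≈ 70203.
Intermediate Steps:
H = 113/166 (H = -791*(-1/1162) = 113/166 ≈ 0.68072)
23466/6175 + 47786/H = 23466/6175 + 47786/(113/166) = 23466*(1/6175) + 47786*(166/113) = 23466/6175 + 7932476/113 = 48985690958/697775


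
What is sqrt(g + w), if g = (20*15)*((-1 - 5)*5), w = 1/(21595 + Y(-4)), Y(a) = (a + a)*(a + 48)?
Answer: I*sqrt(4061385419757)/21243 ≈ 94.868*I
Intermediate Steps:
Y(a) = 2*a*(48 + a) (Y(a) = (2*a)*(48 + a) = 2*a*(48 + a))
w = 1/21243 (w = 1/(21595 + 2*(-4)*(48 - 4)) = 1/(21595 + 2*(-4)*44) = 1/(21595 - 352) = 1/21243 ≈ 4.7074e-5)
g = -9000 (g = 300*(-6*5) = 300*(-30) = -9000)
sqrt(g + w) = sqrt(-9000 + 1/21243) = sqrt(-191186999/21243) = I*sqrt(4061385419757)/21243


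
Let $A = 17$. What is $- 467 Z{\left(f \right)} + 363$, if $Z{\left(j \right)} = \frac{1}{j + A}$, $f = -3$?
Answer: $\frac{4615}{14} \approx 329.64$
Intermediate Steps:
$Z{\left(j \right)} = \frac{1}{17 + j}$ ($Z{\left(j \right)} = \frac{1}{j + 17} = \frac{1}{17 + j}$)
$- 467 Z{\left(f \right)} + 363 = - \frac{467}{17 - 3} + 363 = - \frac{467}{14} + 363 = \frac{4615}{14}$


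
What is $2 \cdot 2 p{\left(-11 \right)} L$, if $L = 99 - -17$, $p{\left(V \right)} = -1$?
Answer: $-464$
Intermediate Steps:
$L = 116$ ($L = 99 + 17 = 116$)
$2 \cdot 2 p{\left(-11 \right)} L = 2 \cdot 2 \left(-1\right) 116 = 4 \left(-1\right) 116 = \left(-4\right) 116 = -464$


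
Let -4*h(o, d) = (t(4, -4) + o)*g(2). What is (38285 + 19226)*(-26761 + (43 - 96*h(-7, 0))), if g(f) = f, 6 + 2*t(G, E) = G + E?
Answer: -1564184178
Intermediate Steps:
t(G, E) = -3 + E/2 + G/2 (t(G, E) = -3 + (G + E)/2 = -3 + (E + G)/2 = -3 + (E/2 + G/2) = -3 + E/2 + G/2)
h(o, d) = 3/2 - o/2 (h(o, d) = -((-3 + (1/2)*(-4) + (1/2)*4) + o)*2/4 = -((-3 - 2 + 2) + o)*2/4 = -(-3 + o)*2/4 = -(-6 + 2*o)/4 = 3/2 - o/2)
(38285 + 19226)*(-26761 + (43 - 96*h(-7, 0))) = (38285 + 19226)*(-26761 + (43 - 96*(3/2 - 1/2*(-7)))) = 57511*(-26761 + (43 - 96*(3/2 + 7/2))) = 57511*(-26761 + (43 - 96*5)) = 57511*(-26761 + (43 - 480)) = 57511*(-26761 - 437) = 57511*(-27198) = -1564184178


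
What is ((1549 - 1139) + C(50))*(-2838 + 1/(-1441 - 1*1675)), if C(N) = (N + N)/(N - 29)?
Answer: -38512175195/32718 ≈ -1.1771e+6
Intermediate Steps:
C(N) = 2*N/(-29 + N) (C(N) = (2*N)/(-29 + N) = 2*N/(-29 + N))
((1549 - 1139) + C(50))*(-2838 + 1/(-1441 - 1*1675)) = ((1549 - 1139) + 2*50/(-29 + 50))*(-2838 + 1/(-1441 - 1*1675)) = (410 + 2*50/21)*(-2838 + 1/(-1441 - 1675)) = (410 + 2*50*(1/21))*(-2838 + 1/(-3116)) = (410 + 100/21)*(-2838 - 1/3116) = (8710/21)*(-8843209/3116) = -38512175195/32718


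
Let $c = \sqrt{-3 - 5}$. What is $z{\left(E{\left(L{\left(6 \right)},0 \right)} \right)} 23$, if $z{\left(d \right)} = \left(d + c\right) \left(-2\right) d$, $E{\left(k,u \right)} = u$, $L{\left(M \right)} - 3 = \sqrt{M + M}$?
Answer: $0$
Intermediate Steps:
$c = 2 i \sqrt{2}$ ($c = \sqrt{-8} = 2 i \sqrt{2} \approx 2.8284 i$)
$L{\left(M \right)} = 3 + \sqrt{2} \sqrt{M}$ ($L{\left(M \right)} = 3 + \sqrt{M + M} = 3 + \sqrt{2 M} = 3 + \sqrt{2} \sqrt{M}$)
$z{\left(d \right)} = d \left(- 2 d - 4 i \sqrt{2}\right)$ ($z{\left(d \right)} = \left(d + 2 i \sqrt{2}\right) \left(-2\right) d = \left(- 2 d - 4 i \sqrt{2}\right) d = d \left(- 2 d - 4 i \sqrt{2}\right)$)
$z{\left(E{\left(L{\left(6 \right)},0 \right)} \right)} 23 = \left(-2\right) 0 \left(0 + 2 i \sqrt{2}\right) 23 = \left(-2\right) 0 \cdot 2 i \sqrt{2} \cdot 23 = 0 \cdot 23 = 0$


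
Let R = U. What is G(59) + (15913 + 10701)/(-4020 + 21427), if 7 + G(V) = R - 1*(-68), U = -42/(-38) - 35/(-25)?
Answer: 107544761/1653665 ≈ 65.034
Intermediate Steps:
U = 238/95 (U = -42*(-1/38) - 35*(-1/25) = 21/19 + 7/5 = 238/95 ≈ 2.5053)
R = 238/95 ≈ 2.5053
G(V) = 6033/95 (G(V) = -7 + (238/95 - 1*(-68)) = -7 + (238/95 + 68) = -7 + 6698/95 = 6033/95)
G(59) + (15913 + 10701)/(-4020 + 21427) = 6033/95 + (15913 + 10701)/(-4020 + 21427) = 6033/95 + 26614/17407 = 107544761/1653665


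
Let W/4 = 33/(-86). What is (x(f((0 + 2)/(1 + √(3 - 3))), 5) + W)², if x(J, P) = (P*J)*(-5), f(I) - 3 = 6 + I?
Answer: 141395881/1849 ≈ 76472.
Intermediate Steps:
f(I) = 9 + I (f(I) = 3 + (6 + I) = 9 + I)
x(J, P) = -5*J*P (x(J, P) = (J*P)*(-5) = -5*J*P)
W = -66/43 (W = 4*(33/(-86)) = 4*(33*(-1/86)) = 4*(-33/86) = -66/43 ≈ -1.5349)
(x(f((0 + 2)/(1 + √(3 - 3))), 5) + W)² = (-5*(9 + (0 + 2)/(1 + √(3 - 3)))*5 - 66/43)² = (-5*(9 + 2/(1 + √0))*5 - 66/43)² = (-5*(9 + 2/(1 + 0))*5 - 66/43)² = (-5*(9 + 2/1)*5 - 66/43)² = (-5*(9 + 2*1)*5 - 66/43)² = (-5*(9 + 2)*5 - 66/43)² = (-5*11*5 - 66/43)² = (-275 - 66/43)² = (-11891/43)² = 141395881/1849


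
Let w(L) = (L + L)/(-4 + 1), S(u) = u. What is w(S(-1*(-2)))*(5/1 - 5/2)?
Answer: -10/3 ≈ -3.3333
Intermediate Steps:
w(L) = -2*L/3 (w(L) = (2*L)/(-3) = (2*L)*(-⅓) = -2*L/3)
w(S(-1*(-2)))*(5/1 - 5/2) = (-(-2)*(-2)/3)*(5/1 - 5/2) = (-⅔*2)*(5*1 - 5*½) = -4*(5 - 5/2)/3 = -4/3*5/2 = -10/3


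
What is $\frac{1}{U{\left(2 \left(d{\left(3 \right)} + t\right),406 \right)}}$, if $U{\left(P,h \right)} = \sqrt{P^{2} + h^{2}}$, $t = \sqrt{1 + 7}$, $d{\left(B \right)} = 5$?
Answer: $\frac{\sqrt{2}}{4 \sqrt{20621 + 10 \sqrt{2}}} \approx 0.0024612$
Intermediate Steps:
$t = 2 \sqrt{2}$ ($t = \sqrt{8} = 2 \sqrt{2} \approx 2.8284$)
$\frac{1}{U{\left(2 \left(d{\left(3 \right)} + t\right),406 \right)}} = \frac{1}{\sqrt{\left(2 \left(5 + 2 \sqrt{2}\right)\right)^{2} + 406^{2}}} = \frac{1}{\sqrt{\left(10 + 4 \sqrt{2}\right)^{2} + 164836}} = \frac{1}{\sqrt{164836 + \left(10 + 4 \sqrt{2}\right)^{2}}}$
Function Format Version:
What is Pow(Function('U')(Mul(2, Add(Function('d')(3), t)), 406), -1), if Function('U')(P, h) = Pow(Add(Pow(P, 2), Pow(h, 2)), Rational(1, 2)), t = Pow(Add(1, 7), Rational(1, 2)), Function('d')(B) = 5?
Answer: Mul(Rational(1, 4), Pow(2, Rational(1, 2)), Pow(Add(20621, Mul(10, Pow(2, Rational(1, 2)))), Rational(-1, 2))) ≈ 0.0024612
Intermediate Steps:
t = Mul(2, Pow(2, Rational(1, 2))) (t = Pow(8, Rational(1, 2)) = Mul(2, Pow(2, Rational(1, 2))) ≈ 2.8284)
Pow(Function('U')(Mul(2, Add(Function('d')(3), t)), 406), -1) = Pow(Pow(Add(Pow(Mul(2, Add(5, Mul(2, Pow(2, Rational(1, 2))))), 2), Pow(406, 2)), Rational(1, 2)), -1) = Pow(Pow(Add(Pow(Add(10, Mul(4, Pow(2, Rational(1, 2)))), 2), 164836), Rational(1, 2)), -1) = Pow(Pow(Add(164836, Pow(Add(10, Mul(4, Pow(2, Rational(1, 2)))), 2)), Rational(1, 2)), -1) = Pow(Add(164836, Pow(Add(10, Mul(4, Pow(2, Rational(1, 2)))), 2)), Rational(-1, 2))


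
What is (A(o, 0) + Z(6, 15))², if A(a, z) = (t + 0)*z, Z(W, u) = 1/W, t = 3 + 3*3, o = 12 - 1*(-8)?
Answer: 1/36 ≈ 0.027778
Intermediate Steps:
o = 20 (o = 12 + 8 = 20)
t = 12 (t = 3 + 9 = 12)
A(a, z) = 12*z (A(a, z) = (12 + 0)*z = 12*z)
(A(o, 0) + Z(6, 15))² = (12*0 + 1/6)² = (0 + ⅙)² = (⅙)² = 1/36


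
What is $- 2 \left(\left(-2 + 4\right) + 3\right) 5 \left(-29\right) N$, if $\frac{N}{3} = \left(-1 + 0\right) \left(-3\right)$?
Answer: $13050$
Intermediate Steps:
$N = 9$ ($N = 3 \left(-1 + 0\right) \left(-3\right) = 3 \left(\left(-1\right) \left(-3\right)\right) = 3 \cdot 3 = 9$)
$- 2 \left(\left(-2 + 4\right) + 3\right) 5 \left(-29\right) N = - 2 \left(\left(-2 + 4\right) + 3\right) 5 \left(-29\right) 9 = - 2 \left(2 + 3\right) 5 \left(-29\right) 9 = \left(-2\right) 5 \cdot 5 \left(-29\right) 9 = \left(-10\right) 5 \left(-29\right) 9 = \left(-50\right) \left(-29\right) 9 = 1450 \cdot 9 = 13050$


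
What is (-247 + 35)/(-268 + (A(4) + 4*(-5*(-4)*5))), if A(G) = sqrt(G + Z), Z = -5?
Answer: -27984/17425 + 212*I/17425 ≈ -1.606 + 0.012166*I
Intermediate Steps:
A(G) = sqrt(-5 + G) (A(G) = sqrt(G - 5) = sqrt(-5 + G))
(-247 + 35)/(-268 + (A(4) + 4*(-5*(-4)*5))) = (-247 + 35)/(-268 + (sqrt(-5 + 4) + 4*(-5*(-4)*5))) = -212/(-268 + (sqrt(-1) + 4*(20*5))) = -212/(-268 + (I + 4*100)) = -212/(-268 + (I + 400)) = -212/(-268 + (400 + I)) = -212*(132 - I)/17425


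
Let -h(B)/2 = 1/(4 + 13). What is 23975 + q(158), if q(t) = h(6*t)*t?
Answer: 407259/17 ≈ 23956.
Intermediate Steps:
h(B) = -2/17 (h(B) = -2/(4 + 13) = -2/17)
q(t) = -2*t/17
23975 + q(158) = 23975 - 2/17*158 = 23975 - 316/17 = 407259/17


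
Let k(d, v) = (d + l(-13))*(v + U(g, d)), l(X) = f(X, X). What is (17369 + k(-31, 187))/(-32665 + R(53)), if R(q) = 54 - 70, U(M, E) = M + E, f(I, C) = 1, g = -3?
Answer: -12779/32681 ≈ -0.39102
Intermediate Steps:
U(M, E) = E + M
l(X) = 1
R(q) = -16
k(d, v) = (1 + d)*(-3 + d + v) (k(d, v) = (d + 1)*(v + (d - 3)) = (1 + d)*(v + (-3 + d)) = (1 + d)*(-3 + d + v))
(17369 + k(-31, 187))/(-32665 + R(53)) = (17369 + (-3 - 31 + 187 - 31*187 - 31*(-3 - 31)))/(-32665 - 16) = (17369 + (-3 - 31 + 187 - 5797 - 31*(-34)))/(-32681) = (17369 + (-3 - 31 + 187 - 5797 + 1054))*(-1/32681) = (17369 - 4590)*(-1/32681) = 12779*(-1/32681) = -12779/32681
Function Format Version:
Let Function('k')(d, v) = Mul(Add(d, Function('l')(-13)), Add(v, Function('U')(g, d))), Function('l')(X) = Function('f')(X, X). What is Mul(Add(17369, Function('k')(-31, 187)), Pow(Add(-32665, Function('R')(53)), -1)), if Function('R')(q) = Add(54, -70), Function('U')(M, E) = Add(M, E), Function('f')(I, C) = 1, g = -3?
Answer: Rational(-12779, 32681) ≈ -0.39102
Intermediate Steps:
Function('U')(M, E) = Add(E, M)
Function('l')(X) = 1
Function('R')(q) = -16
Function('k')(d, v) = Mul(Add(1, d), Add(-3, d, v)) (Function('k')(d, v) = Mul(Add(d, 1), Add(v, Add(d, -3))) = Mul(Add(1, d), Add(v, Add(-3, d))) = Mul(Add(1, d), Add(-3, d, v)))
Mul(Add(17369, Function('k')(-31, 187)), Pow(Add(-32665, Function('R')(53)), -1)) = Mul(Add(17369, Add(-3, -31, 187, Mul(-31, 187), Mul(-31, Add(-3, -31)))), Pow(Add(-32665, -16), -1)) = Mul(Add(17369, Add(-3, -31, 187, -5797, Mul(-31, -34))), Pow(-32681, -1)) = Mul(Add(17369, Add(-3, -31, 187, -5797, 1054)), Rational(-1, 32681)) = Mul(Add(17369, -4590), Rational(-1, 32681)) = Mul(12779, Rational(-1, 32681)) = Rational(-12779, 32681)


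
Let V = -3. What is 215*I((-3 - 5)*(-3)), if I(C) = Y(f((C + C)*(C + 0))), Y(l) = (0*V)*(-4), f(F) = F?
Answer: 0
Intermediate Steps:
Y(l) = 0 (Y(l) = (0*(-3))*(-4) = 0*(-4) = 0)
I(C) = 0
215*I((-3 - 5)*(-3)) = 215*0 = 0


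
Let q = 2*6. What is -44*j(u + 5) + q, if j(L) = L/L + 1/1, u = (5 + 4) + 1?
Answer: -76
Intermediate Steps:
u = 10 (u = 9 + 1 = 10)
j(L) = 2 (j(L) = 1 + 1*1 = 1 + 1 = 2)
q = 12
-44*j(u + 5) + q = -44*2 + 12 = -88 + 12 = -76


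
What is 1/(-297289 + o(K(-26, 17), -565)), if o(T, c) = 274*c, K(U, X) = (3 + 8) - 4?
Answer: -1/452099 ≈ -2.2119e-6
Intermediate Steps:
K(U, X) = 7 (K(U, X) = 11 - 4 = 7)
1/(-297289 + o(K(-26, 17), -565)) = 1/(-297289 + 274*(-565)) = 1/(-297289 - 154810) = 1/(-452099) = -1/452099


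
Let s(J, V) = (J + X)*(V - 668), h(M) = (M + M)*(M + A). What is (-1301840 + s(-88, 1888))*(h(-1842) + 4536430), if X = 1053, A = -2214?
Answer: -2425881532360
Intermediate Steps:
h(M) = 2*M*(-2214 + M) (h(M) = (M + M)*(M - 2214) = (2*M)*(-2214 + M) = 2*M*(-2214 + M))
s(J, V) = (-668 + V)*(1053 + J) (s(J, V) = (J + 1053)*(V - 668) = (1053 + J)*(-668 + V) = (-668 + V)*(1053 + J))
(-1301840 + s(-88, 1888))*(h(-1842) + 4536430) = (-1301840 + (-703404 - 668*(-88) + 1053*1888 - 88*1888))*(2*(-1842)*(-2214 - 1842) + 4536430) = (-1301840 + (-703404 + 58784 + 1988064 - 166144))*(2*(-1842)*(-4056) + 4536430) = (-1301840 + 1177300)*(14942304 + 4536430) = -124540*19478734 = -2425881532360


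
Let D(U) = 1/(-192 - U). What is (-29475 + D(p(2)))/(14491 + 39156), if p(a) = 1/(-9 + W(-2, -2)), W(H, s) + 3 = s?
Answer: -79199339/144149489 ≈ -0.54943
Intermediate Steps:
W(H, s) = -3 + s
p(a) = -1/14 (p(a) = 1/(-9 + (-3 - 2)) = 1/(-9 - 5) = 1/(-14) = -1/14)
(-29475 + D(p(2)))/(14491 + 39156) = (-29475 - 1/(192 - 1/14))/(14491 + 39156) = (-29475 - 1/2687/14)/53647 = (-29475 - 1*14/2687)*(1/53647) = (-29475 - 14/2687)*(1/53647) = -79199339/2687*1/53647 = -79199339/144149489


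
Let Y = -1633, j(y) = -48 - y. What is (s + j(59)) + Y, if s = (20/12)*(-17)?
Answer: -5305/3 ≈ -1768.3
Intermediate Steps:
s = -85/3 (s = (20*(1/12))*(-17) = (5/3)*(-17) = -85/3 ≈ -28.333)
(s + j(59)) + Y = (-85/3 + (-48 - 1*59)) - 1633 = (-85/3 + (-48 - 59)) - 1633 = (-85/3 - 107) - 1633 = -406/3 - 1633 = -5305/3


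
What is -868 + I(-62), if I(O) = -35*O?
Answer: 1302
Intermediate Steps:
-868 + I(-62) = -868 - 35*(-62) = -868 + 2170 = 1302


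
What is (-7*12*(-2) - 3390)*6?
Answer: -19332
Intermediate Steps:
(-7*12*(-2) - 3390)*6 = (-84*(-2) - 3390)*6 = (168 - 3390)*6 = -3222*6 = -19332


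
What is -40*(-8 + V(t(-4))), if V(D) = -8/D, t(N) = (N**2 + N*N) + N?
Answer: 2320/7 ≈ 331.43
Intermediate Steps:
t(N) = N + 2*N**2 (t(N) = (N**2 + N**2) + N = 2*N**2 + N = N + 2*N**2)
-40*(-8 + V(t(-4))) = -40*(-8 - 8*(-1/(4*(1 + 2*(-4))))) = -40*(-8 - 8*(-1/(4*(1 - 8)))) = -40*(-8 - 8/((-4*(-7)))) = -40*(-8 - 8/28) = -40*(-8 - 8*1/28) = -40*(-8 - 2/7) = -40*(-58/7) = 2320/7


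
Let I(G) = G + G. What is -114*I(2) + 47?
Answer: -409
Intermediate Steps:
I(G) = 2*G
-114*I(2) + 47 = -228*2 + 47 = -114*4 + 47 = -456 + 47 = -409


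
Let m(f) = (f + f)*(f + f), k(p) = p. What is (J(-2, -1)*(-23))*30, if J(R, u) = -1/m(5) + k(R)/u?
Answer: -13731/10 ≈ -1373.1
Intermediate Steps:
m(f) = 4*f**2 (m(f) = (2*f)*(2*f) = 4*f**2)
J(R, u) = -1/100 + R/u (J(R, u) = -1/(4*5**2) + R/u = -1/(4*25) + R/u = -1/100 + R/u)
(J(-2, -1)*(-23))*30 = (((-2 - 1/100*(-1))/(-1))*(-23))*30 = (-(-2 + 1/100)*(-23))*30 = (-1*(-199/100)*(-23))*30 = ((199/100)*(-23))*30 = -4577/100*30 = -13731/10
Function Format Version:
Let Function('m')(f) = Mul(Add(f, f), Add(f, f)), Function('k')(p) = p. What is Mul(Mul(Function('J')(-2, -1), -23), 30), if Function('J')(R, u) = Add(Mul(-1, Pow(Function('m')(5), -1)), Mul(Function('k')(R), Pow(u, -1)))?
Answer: Rational(-13731, 10) ≈ -1373.1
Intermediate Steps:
Function('m')(f) = Mul(4, Pow(f, 2)) (Function('m')(f) = Mul(Mul(2, f), Mul(2, f)) = Mul(4, Pow(f, 2)))
Function('J')(R, u) = Add(Rational(-1, 100), Mul(R, Pow(u, -1))) (Function('J')(R, u) = Add(Mul(-1, Pow(Mul(4, Pow(5, 2)), -1)), Mul(R, Pow(u, -1))) = Add(Mul(-1, Pow(Mul(4, 25), -1)), Mul(R, Pow(u, -1))) = Add(Mul(-1, Pow(100, -1)), Mul(R, Pow(u, -1))) = Add(Mul(-1, Rational(1, 100)), Mul(R, Pow(u, -1))) = Add(Rational(-1, 100), Mul(R, Pow(u, -1))))
Mul(Mul(Function('J')(-2, -1), -23), 30) = Mul(Mul(Mul(Pow(-1, -1), Add(-2, Mul(Rational(-1, 100), -1))), -23), 30) = Mul(Mul(Mul(-1, Add(-2, Rational(1, 100))), -23), 30) = Mul(Mul(Mul(-1, Rational(-199, 100)), -23), 30) = Mul(Mul(Rational(199, 100), -23), 30) = Mul(Rational(-4577, 100), 30) = Rational(-13731, 10)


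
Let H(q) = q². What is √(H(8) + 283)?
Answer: √347 ≈ 18.628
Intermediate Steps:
√(H(8) + 283) = √(8² + 283) = √(64 + 283) = √347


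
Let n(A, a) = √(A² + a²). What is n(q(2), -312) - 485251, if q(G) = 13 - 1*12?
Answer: -485251 + √97345 ≈ -4.8494e+5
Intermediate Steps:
q(G) = 1 (q(G) = 13 - 12 = 1)
n(q(2), -312) - 485251 = √(1² + (-312)²) - 485251 = √(1 + 97344) - 485251 = √97345 - 485251 = -485251 + √97345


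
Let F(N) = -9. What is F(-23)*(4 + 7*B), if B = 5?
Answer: -351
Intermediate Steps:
F(-23)*(4 + 7*B) = -9*(4 + 7*5) = -9*(4 + 35) = -9*39 = -351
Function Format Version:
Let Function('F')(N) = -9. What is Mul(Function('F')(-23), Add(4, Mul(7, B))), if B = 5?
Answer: -351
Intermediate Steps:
Mul(Function('F')(-23), Add(4, Mul(7, B))) = Mul(-9, Add(4, Mul(7, 5))) = Mul(-9, Add(4, 35)) = Mul(-9, 39) = -351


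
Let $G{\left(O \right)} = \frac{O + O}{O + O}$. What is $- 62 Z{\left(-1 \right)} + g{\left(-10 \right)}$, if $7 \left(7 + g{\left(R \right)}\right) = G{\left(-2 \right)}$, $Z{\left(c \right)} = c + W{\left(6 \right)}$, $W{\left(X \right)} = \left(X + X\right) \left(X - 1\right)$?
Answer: $- \frac{25654}{7} \approx -3664.9$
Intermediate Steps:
$W{\left(X \right)} = 2 X \left(-1 + X\right)$
$G{\left(O \right)} = 1$ ($G{\left(O \right)} = \frac{2 O}{2 O} = 2 O \frac{1}{2 O} = 1$)
$Z{\left(c \right)} = 60 + c$ ($Z{\left(c \right)} = c + 2 \cdot 6 \left(-1 + 6\right) = c + 2 \cdot 6 \cdot 5 = c + 60 = 60 + c$)
$g{\left(R \right)} = - \frac{48}{7}$ ($g{\left(R \right)} = -7 + \frac{1}{7} \cdot 1 = -7 + \frac{1}{7} = - \frac{48}{7}$)
$- 62 Z{\left(-1 \right)} + g{\left(-10 \right)} = - 62 \left(60 - 1\right) - \frac{48}{7} = \left(-62\right) 59 - \frac{48}{7} = -3658 - \frac{48}{7} = - \frac{25654}{7}$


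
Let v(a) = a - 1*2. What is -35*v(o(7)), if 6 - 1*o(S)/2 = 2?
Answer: -210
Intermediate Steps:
o(S) = 8 (o(S) = 12 - 2*2 = 12 - 4 = 8)
v(a) = -2 + a (v(a) = a - 2 = -2 + a)
-35*v(o(7)) = -35*(-2 + 8) = -35*6 = -210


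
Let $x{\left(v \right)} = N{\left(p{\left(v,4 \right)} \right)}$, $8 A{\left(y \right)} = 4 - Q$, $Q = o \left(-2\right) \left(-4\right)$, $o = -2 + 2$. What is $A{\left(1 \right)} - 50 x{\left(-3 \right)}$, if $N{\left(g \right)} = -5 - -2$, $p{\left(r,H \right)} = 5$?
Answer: $\frac{301}{2} \approx 150.5$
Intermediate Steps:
$o = 0$
$Q = 0$ ($Q = 0 \left(-2\right) \left(-4\right) = 0 \left(-4\right) = 0$)
$N{\left(g \right)} = -3$ ($N{\left(g \right)} = -5 + 2 = -3$)
$A{\left(y \right)} = \frac{1}{2}$ ($A{\left(y \right)} = \frac{4 - 0}{8} = \frac{4 + 0}{8} = \frac{1}{8} \cdot 4 = \frac{1}{2}$)
$x{\left(v \right)} = -3$
$A{\left(1 \right)} - 50 x{\left(-3 \right)} = \frac{1}{2} - -150 = \frac{1}{2} + 150 = \frac{301}{2}$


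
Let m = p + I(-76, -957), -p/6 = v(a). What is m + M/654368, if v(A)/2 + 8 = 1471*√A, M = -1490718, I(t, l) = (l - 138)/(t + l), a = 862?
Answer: 32034493545/337981072 - 17652*√862 ≈ -5.1817e+5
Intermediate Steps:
I(t, l) = (-138 + l)/(l + t)
v(A) = -16 + 2942*√A (v(A) = -16 + 2*(1471*√A) = -16 + 2942*√A)
p = 96 - 17652*√862 (p = -6*(-16 + 2942*√862) = 96 - 17652*√862 ≈ -5.1816e+5)
m = 100263/1033 - 17652*√862 (m = (96 - 17652*√862) + (-138 - 957)/(-957 - 76) = (96 - 17652*√862) - 1095/(-1033) = (96 - 17652*√862) - 1/1033*(-1095) = (96 - 17652*√862) + 1095/1033 = 100263/1033 - 17652*√862 ≈ -5.1816e+5)
m + M/654368 = (100263/1033 - 17652*√862) - 1490718/654368 = (100263/1033 - 17652*√862) - 1490718*1/654368 = (100263/1033 - 17652*√862) - 745359/327184 = 32034493545/337981072 - 17652*√862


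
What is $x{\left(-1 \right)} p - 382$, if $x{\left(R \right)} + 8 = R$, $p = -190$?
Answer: $1328$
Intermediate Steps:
$x{\left(R \right)} = -8 + R$
$x{\left(-1 \right)} p - 382 = \left(-8 - 1\right) \left(-190\right) - 382 = \left(-9\right) \left(-190\right) - 382 = 1710 - 382 = 1328$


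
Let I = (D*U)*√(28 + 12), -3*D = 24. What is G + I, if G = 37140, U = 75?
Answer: 37140 - 1200*√10 ≈ 33345.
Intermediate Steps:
D = -8 (D = -⅓*24 = -8)
I = -1200*√10 (I = (-8*75)*√(28 + 12) = -1200*√10 ≈ -3794.7)
G + I = 37140 - 1200*√10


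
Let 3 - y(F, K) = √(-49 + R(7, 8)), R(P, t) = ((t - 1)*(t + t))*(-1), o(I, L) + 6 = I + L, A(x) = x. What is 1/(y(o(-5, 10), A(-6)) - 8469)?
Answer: I/(√161 - 8466*I) ≈ -0.00011812 + 1.7703e-7*I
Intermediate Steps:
o(I, L) = -6 + I + L (o(I, L) = -6 + (I + L) = -6 + I + L)
R(P, t) = -2*t*(-1 + t) (R(P, t) = ((-1 + t)*(2*t))*(-1) = (2*t*(-1 + t))*(-1) = -2*t*(-1 + t))
y(F, K) = 3 - I*√161 (y(F, K) = 3 - √(-49 + 2*8*(1 - 1*8)) = 3 - √(-49 + 2*8*(1 - 8)) = 3 - √(-49 + 2*8*(-7)) = 3 - √(-49 - 112) = 3 - √(-161) = 3 - I*√161)
1/(y(o(-5, 10), A(-6)) - 8469) = 1/((3 - I*√161) - 8469) = 1/(-8466 - I*√161)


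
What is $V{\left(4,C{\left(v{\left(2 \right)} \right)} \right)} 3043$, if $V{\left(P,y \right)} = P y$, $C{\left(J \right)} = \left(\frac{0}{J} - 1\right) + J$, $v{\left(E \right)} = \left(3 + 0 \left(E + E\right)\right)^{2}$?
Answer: $97376$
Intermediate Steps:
$v{\left(E \right)} = 9$ ($v{\left(E \right)} = \left(3 + 0 \cdot 2 E\right)^{2} = \left(3 + 0\right)^{2} = 3^{2} = 9$)
$C{\left(J \right)} = -1 + J$ ($C{\left(J \right)} = \left(0 - 1\right) + J = -1 + J$)
$V{\left(4,C{\left(v{\left(2 \right)} \right)} \right)} 3043 = 4 \left(-1 + 9\right) 3043 = 4 \cdot 8 \cdot 3043 = 32 \cdot 3043 = 97376$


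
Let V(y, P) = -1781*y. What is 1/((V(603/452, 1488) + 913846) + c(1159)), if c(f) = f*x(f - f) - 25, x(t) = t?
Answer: 452/411973149 ≈ 1.0972e-6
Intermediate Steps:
c(f) = -25 (c(f) = f*(f - f) - 25 = f*0 - 25 = 0 - 25 = -25)
1/((V(603/452, 1488) + 913846) + c(1159)) = 1/((-1073943/452 + 913846) - 25) = 1/(411984449/452 - 25) = 1/(411973149/452) = 452/411973149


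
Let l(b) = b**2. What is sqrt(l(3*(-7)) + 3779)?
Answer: 2*sqrt(1055) ≈ 64.962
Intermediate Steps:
sqrt(l(3*(-7)) + 3779) = sqrt((3*(-7))**2 + 3779) = sqrt((-21)**2 + 3779) = sqrt(441 + 3779) = sqrt(4220) = 2*sqrt(1055)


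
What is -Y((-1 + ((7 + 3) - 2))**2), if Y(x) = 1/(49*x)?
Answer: -1/2401 ≈ -0.00041649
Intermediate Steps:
Y(x) = 1/(49*x)
-Y((-1 + ((7 + 3) - 2))**2) = -1/(49*((-1 + ((7 + 3) - 2))**2)) = -1/(49*((-1 + (10 - 2))**2)) = -1/(49*((-1 + 8)**2)) = -1/(49*(7**2)) = -1/(49*49) = -1*1/2401 = -1/2401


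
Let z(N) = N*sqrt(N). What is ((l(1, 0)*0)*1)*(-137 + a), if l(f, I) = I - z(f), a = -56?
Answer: 0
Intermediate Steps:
z(N) = N**(3/2)
l(f, I) = I - f**(3/2)
((l(1, 0)*0)*1)*(-137 + a) = (((0 - 1**(3/2))*0)*1)*(-137 - 56) = (((0 - 1*1)*0)*1)*(-193) = (((0 - 1)*0)*1)*(-193) = (-1*0*1)*(-193) = (0*1)*(-193) = 0*(-193) = 0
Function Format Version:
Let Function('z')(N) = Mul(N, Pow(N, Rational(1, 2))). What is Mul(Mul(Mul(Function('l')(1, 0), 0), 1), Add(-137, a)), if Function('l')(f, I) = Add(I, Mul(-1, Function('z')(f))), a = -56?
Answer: 0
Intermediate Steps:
Function('z')(N) = Pow(N, Rational(3, 2))
Function('l')(f, I) = Add(I, Mul(-1, Pow(f, Rational(3, 2))))
Mul(Mul(Mul(Function('l')(1, 0), 0), 1), Add(-137, a)) = Mul(Mul(Mul(Add(0, Mul(-1, Pow(1, Rational(3, 2)))), 0), 1), Add(-137, -56)) = Mul(Mul(Mul(Add(0, Mul(-1, 1)), 0), 1), -193) = Mul(Mul(Mul(Add(0, -1), 0), 1), -193) = Mul(Mul(Mul(-1, 0), 1), -193) = Mul(Mul(0, 1), -193) = Mul(0, -193) = 0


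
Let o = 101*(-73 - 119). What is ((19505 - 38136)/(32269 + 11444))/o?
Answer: 18631/847682496 ≈ 2.1979e-5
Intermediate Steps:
o = -19392 (o = 101*(-192) = -19392)
((19505 - 38136)/(32269 + 11444))/o = ((19505 - 38136)/(32269 + 11444))/(-19392) = -18631/43713*(-1/19392) = 18631/847682496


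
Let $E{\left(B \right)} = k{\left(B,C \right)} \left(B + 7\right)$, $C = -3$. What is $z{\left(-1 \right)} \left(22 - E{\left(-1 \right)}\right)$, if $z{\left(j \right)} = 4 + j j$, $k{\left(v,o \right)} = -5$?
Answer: $260$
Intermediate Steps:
$z{\left(j \right)} = 4 + j^{2}$
$E{\left(B \right)} = -35 - 5 B$ ($E{\left(B \right)} = - 5 \left(B + 7\right) = - 5 \left(7 + B\right) = -35 - 5 B$)
$z{\left(-1 \right)} \left(22 - E{\left(-1 \right)}\right) = \left(4 + \left(-1\right)^{2}\right) \left(22 - \left(-35 - -5\right)\right) = \left(4 + 1\right) \left(22 - \left(-35 + 5\right)\right) = 5 \left(22 - -30\right) = 5 \left(22 + 30\right) = 5 \cdot 52 = 260$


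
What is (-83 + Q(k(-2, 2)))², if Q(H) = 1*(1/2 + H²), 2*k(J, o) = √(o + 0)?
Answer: 6724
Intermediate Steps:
k(J, o) = √o/2 (k(J, o) = √(o + 0)/2 = √o/2)
Q(H) = ½ + H² (Q(H) = 1*(½ + H²) = ½ + H²)
(-83 + Q(k(-2, 2)))² = (-83 + (½ + (√2/2)²))² = (-83 + (½ + ½))² = (-83 + 1)² = (-82)² = 6724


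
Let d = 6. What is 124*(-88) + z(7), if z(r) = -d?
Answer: -10918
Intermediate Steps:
z(r) = -6 (z(r) = -1*6 = -6)
124*(-88) + z(7) = 124*(-88) - 6 = -10912 - 6 = -10918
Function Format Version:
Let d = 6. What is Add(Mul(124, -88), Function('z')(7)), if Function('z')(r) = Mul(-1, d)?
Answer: -10918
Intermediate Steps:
Function('z')(r) = -6 (Function('z')(r) = Mul(-1, 6) = -6)
Add(Mul(124, -88), Function('z')(7)) = Add(Mul(124, -88), -6) = Add(-10912, -6) = -10918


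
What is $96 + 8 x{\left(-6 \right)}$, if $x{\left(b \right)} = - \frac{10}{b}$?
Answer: $\frac{328}{3} \approx 109.33$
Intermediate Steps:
$96 + 8 x{\left(-6 \right)} = 96 + 8 \left(- \frac{10}{-6}\right) = 96 + 8 \left(\left(-10\right) \left(- \frac{1}{6}\right)\right) = 96 + 8 \cdot \frac{5}{3} = 96 + \frac{40}{3} = \frac{328}{3}$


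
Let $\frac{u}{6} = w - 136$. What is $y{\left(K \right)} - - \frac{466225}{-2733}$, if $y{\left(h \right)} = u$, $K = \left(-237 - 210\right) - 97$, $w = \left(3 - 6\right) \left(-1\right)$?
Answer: $- \frac{2647159}{2733} \approx -968.59$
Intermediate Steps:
$w = 3$ ($w = \left(-3\right) \left(-1\right) = 3$)
$K = -544$ ($K = -447 - 97 = -544$)
$u = -798$ ($u = 6 \left(3 - 136\right) = 6 \left(-133\right) = -798$)
$y{\left(h \right)} = -798$
$y{\left(K \right)} - - \frac{466225}{-2733} = -798 - - \frac{466225}{-2733} = -798 - \left(-466225\right) \left(- \frac{1}{2733}\right) = -798 - \frac{466225}{2733} = - \frac{2647159}{2733}$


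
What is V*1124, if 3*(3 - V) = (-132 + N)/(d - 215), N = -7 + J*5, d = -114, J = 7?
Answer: 3211268/987 ≈ 3253.6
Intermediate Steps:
N = 28 (N = -7 + 7*5 = -7 + 35 = 28)
V = 2857/987 (V = 3 - (-132 + 28)/(3*(-114 - 215)) = 3 - (-104)/(3*(-329)) = 3 - (-104)*(-1)/(3*329) = 3 - ⅓*104/329 = 3 - 104/987 = 2857/987 ≈ 2.8946)
V*1124 = (2857/987)*1124 = 3211268/987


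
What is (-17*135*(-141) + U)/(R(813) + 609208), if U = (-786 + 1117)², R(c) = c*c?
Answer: 433156/1270177 ≈ 0.34102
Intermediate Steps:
R(c) = c²
U = 109561 (U = 331² = 109561)
(-17*135*(-141) + U)/(R(813) + 609208) = (-17*135*(-141) + 109561)/(813² + 609208) = (-2295*(-141) + 109561)/(660969 + 609208) = (323595 + 109561)/1270177 = 433156*(1/1270177) = 433156/1270177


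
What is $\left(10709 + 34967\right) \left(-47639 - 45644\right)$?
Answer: $-4260794308$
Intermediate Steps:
$\left(10709 + 34967\right) \left(-47639 - 45644\right) = 45676 \left(-93283\right) = -4260794308$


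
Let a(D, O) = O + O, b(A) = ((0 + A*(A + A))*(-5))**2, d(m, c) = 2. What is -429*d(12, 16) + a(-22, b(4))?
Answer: 50342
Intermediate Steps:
b(A) = 100*A**4 (b(A) = ((0 + A*(2*A))*(-5))**2 = ((0 + 2*A**2)*(-5))**2 = ((2*A**2)*(-5))**2 = (-10*A**2)**2 = 100*A**4)
a(D, O) = 2*O
-429*d(12, 16) + a(-22, b(4)) = -429*2 + 2*(100*4**4) = -858 + 2*(100*256) = -858 + 2*25600 = -858 + 51200 = 50342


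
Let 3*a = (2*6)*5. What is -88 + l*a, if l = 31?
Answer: 532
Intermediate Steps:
a = 20 (a = ((2*6)*5)/3 = (12*5)/3 = (1/3)*60 = 20)
-88 + l*a = -88 + 31*20 = -88 + 620 = 532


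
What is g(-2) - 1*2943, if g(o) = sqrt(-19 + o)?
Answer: -2943 + I*sqrt(21) ≈ -2943.0 + 4.5826*I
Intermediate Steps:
g(-2) - 1*2943 = sqrt(-19 - 2) - 1*2943 = sqrt(-21) - 2943 = I*sqrt(21) - 2943 = -2943 + I*sqrt(21)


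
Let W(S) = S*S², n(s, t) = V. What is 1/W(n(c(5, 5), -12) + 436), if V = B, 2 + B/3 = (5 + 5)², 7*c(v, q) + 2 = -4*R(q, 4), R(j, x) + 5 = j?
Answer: 1/389017000 ≈ 2.5706e-9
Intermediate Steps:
R(j, x) = -5 + j
c(v, q) = 18/7 - 4*q/7 (c(v, q) = -2/7 + (-4*(-5 + q))/7 = -2/7 + (20 - 4*q)/7 = -2/7 + (20/7 - 4*q/7) = 18/7 - 4*q/7)
B = 294 (B = -6 + 3*(5 + 5)² = -6 + 3*10² = -6 + 3*100 = -6 + 300 = 294)
V = 294
n(s, t) = 294
W(S) = S³
1/W(n(c(5, 5), -12) + 436) = 1/((294 + 436)³) = 1/(730³) = 1/389017000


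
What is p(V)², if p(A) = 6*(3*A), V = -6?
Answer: 11664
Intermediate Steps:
p(A) = 18*A
p(V)² = (18*(-6))² = (-108)² = 11664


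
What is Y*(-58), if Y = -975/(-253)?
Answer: -56550/253 ≈ -223.52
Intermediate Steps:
Y = 975/253 (Y = -975*(-1/253) = 975/253 ≈ 3.8538)
Y*(-58) = (975/253)*(-58) = -56550/253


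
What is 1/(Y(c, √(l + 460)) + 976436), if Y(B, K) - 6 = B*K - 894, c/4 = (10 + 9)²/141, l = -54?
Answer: 692673921/675736628049236 - 50901*√406/4730156396344652 ≈ 1.0248e-6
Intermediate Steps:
c = 1444/141 (c = 4*((10 + 9)²/141) = 4*(19²*(1/141)) = 4*(361*(1/141)) = 4*(361/141) = 1444/141 ≈ 10.241)
Y(B, K) = -888 + B*K (Y(B, K) = 6 + (B*K - 894) = 6 + (-894 + B*K) = -888 + B*K)
1/(Y(c, √(l + 460)) + 976436) = 1/((-888 + 1444*√(-54 + 460)/141) + 976436) = 1/((-888 + 1444*√406/141) + 976436) = 1/(975548 + 1444*√406/141)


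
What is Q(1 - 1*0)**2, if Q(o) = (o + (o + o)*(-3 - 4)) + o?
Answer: 144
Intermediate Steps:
Q(o) = -12*o (Q(o) = (o + (2*o)*(-7)) + o = (o - 14*o) + o = -13*o + o = -12*o)
Q(1 - 1*0)**2 = (-12*(1 - 1*0))**2 = (-12*(1 + 0))**2 = (-12*1)**2 = (-12)**2 = 144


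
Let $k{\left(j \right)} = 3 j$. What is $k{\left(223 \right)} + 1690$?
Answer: $2359$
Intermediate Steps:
$k{\left(223 \right)} + 1690 = 3 \cdot 223 + 1690 = 669 + 1690 = 2359$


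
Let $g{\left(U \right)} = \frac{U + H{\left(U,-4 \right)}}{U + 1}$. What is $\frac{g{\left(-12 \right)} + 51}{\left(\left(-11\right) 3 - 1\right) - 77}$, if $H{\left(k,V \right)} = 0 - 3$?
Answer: $- \frac{192}{407} \approx -0.47174$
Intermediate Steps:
$H{\left(k,V \right)} = -3$ ($H{\left(k,V \right)} = 0 - 3 = -3$)
$g{\left(U \right)} = \frac{-3 + U}{1 + U}$ ($g{\left(U \right)} = \frac{U - 3}{U + 1} = \frac{-3 + U}{1 + U}$)
$\frac{g{\left(-12 \right)} + 51}{\left(\left(-11\right) 3 - 1\right) - 77} = \frac{\frac{-3 - 12}{1 - 12} + 51}{\left(\left(-11\right) 3 - 1\right) - 77} = \frac{\frac{1}{-11} \left(-15\right) + 51}{\left(-33 - 1\right) - 77} = \frac{\left(- \frac{1}{11}\right) \left(-15\right) + 51}{-34 - 77} = \frac{\frac{15}{11} + 51}{-111} = \frac{576}{11} \left(- \frac{1}{111}\right) = - \frac{192}{407}$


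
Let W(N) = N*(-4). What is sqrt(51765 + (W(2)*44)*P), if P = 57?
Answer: sqrt(31701) ≈ 178.05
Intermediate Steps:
W(N) = -4*N
sqrt(51765 + (W(2)*44)*P) = sqrt(51765 + (-4*2*44)*57) = sqrt(51765 - 8*44*57) = sqrt(51765 - 352*57) = sqrt(51765 - 20064) = sqrt(31701)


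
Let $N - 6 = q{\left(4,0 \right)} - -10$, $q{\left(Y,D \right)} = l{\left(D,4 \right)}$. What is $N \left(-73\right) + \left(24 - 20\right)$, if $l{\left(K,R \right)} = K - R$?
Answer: $-872$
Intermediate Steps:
$q{\left(Y,D \right)} = -4 + D$ ($q{\left(Y,D \right)} = D - 4 = -4 + D$)
$N = 12$ ($N = 6 + \left(\left(-4 + 0\right) - -10\right) = 6 + \left(-4 + 10\right) = 6 + 6 = 12$)
$N \left(-73\right) + \left(24 - 20\right) = 12 \left(-73\right) + \left(24 - 20\right) = -876 + \left(24 - 20\right) = -876 + 4 = -872$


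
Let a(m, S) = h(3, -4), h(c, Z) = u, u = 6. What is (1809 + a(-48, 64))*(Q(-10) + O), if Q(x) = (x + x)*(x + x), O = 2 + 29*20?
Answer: 1782330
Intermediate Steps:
h(c, Z) = 6
a(m, S) = 6
O = 582 (O = 2 + 580 = 582)
Q(x) = 4*x**2 (Q(x) = (2*x)*(2*x) = 4*x**2)
(1809 + a(-48, 64))*(Q(-10) + O) = (1809 + 6)*(4*(-10)**2 + 582) = 1815*(4*100 + 582) = 1815*(400 + 582) = 1815*982 = 1782330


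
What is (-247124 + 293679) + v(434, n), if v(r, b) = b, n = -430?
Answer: 46125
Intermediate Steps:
(-247124 + 293679) + v(434, n) = (-247124 + 293679) - 430 = 46555 - 430 = 46125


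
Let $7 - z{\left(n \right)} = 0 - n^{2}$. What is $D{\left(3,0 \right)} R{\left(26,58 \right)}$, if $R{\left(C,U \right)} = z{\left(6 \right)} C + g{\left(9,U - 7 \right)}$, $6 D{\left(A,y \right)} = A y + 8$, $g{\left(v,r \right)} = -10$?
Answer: $\frac{4432}{3} \approx 1477.3$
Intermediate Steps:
$D{\left(A,y \right)} = \frac{4}{3} + \frac{A y}{6}$ ($D{\left(A,y \right)} = \frac{A y + 8}{6} = \frac{8 + A y}{6} = \frac{4}{3} + \frac{A y}{6}$)
$z{\left(n \right)} = 7 + n^{2}$ ($z{\left(n \right)} = 7 - \left(0 - n^{2}\right) = 7 - - n^{2} = 7 + n^{2}$)
$R{\left(C,U \right)} = -10 + 43 C$ ($R{\left(C,U \right)} = \left(7 + 6^{2}\right) C - 10 = \left(7 + 36\right) C - 10 = 43 C - 10 = -10 + 43 C$)
$D{\left(3,0 \right)} R{\left(26,58 \right)} = \left(\frac{4}{3} + \frac{1}{6} \cdot 3 \cdot 0\right) \left(-10 + 43 \cdot 26\right) = \left(\frac{4}{3} + 0\right) \left(-10 + 1118\right) = \frac{4}{3} \cdot 1108 = \frac{4432}{3}$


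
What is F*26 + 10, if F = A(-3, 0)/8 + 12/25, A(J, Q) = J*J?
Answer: 5173/100 ≈ 51.730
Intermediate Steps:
A(J, Q) = J²
F = 321/200 (F = (-3)²/8 + 12/25 = 9*(⅛) + 12*(1/25) = 9/8 + 12/25 = 321/200 ≈ 1.6050)
F*26 + 10 = (321/200)*26 + 10 = 4173/100 + 10 = 5173/100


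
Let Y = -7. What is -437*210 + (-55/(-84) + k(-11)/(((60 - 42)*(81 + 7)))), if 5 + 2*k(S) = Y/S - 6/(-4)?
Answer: -14923898147/162624 ≈ -91769.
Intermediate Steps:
k(S) = -7/4 - 7/(2*S) (k(S) = -5/2 + (-7/S - 6/(-4))/2 = -5/2 + (-7/S - 6*(-¼))/2 = -5/2 + (-7/S + 3/2)/2 = -5/2 + (3/2 - 7/S)/2 = -5/2 + (¾ - 7/(2*S)) = -7/4 - 7/(2*S))
-437*210 + (-55/(-84) + k(-11)/(((60 - 42)*(81 + 7)))) = -437*210 + (-55/(-84) + ((7/4)*(-2 - 1*(-11))/(-11))/(((60 - 42)*(81 + 7)))) = -91770 + (-55*(-1/84) + ((7/4)*(-1/11)*(-2 + 11))/((18*88))) = -91770 + (55/84 + ((7/4)*(-1/11)*9)/1584) = -91770 + (55/84 - 63/44*1/1584) = -91770 + (55/84 - 7/7744) = -91770 + 106333/162624 = -14923898147/162624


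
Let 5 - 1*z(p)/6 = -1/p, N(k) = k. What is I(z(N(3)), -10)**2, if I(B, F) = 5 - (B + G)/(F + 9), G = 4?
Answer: 1681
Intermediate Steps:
z(p) = 30 + 6/p (z(p) = 30 - (-6)/p = 30 + 6/p)
I(B, F) = 5 - (4 + B)/(9 + F) (I(B, F) = 5 - (B + 4)/(F + 9) = 5 - (4 + B)/(9 + F))
I(z(N(3)), -10)**2 = ((41 - (30 + 6/3) + 5*(-10))/(9 - 10))**2 = ((41 - (30 + 6*(1/3)) - 50)/(-1))**2 = (-(41 - (30 + 2) - 50))**2 = (-(41 - 1*32 - 50))**2 = (-(41 - 32 - 50))**2 = (-1*(-41))**2 = 41**2 = 1681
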